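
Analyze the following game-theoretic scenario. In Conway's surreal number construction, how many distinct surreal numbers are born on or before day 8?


Day 0: {|} = 0 is born. Count = 1.
Day n: the number of surreal numbers born by day n is 2^(n+1) - 1.
By day 0: 2^1 - 1 = 1
By day 1: 2^2 - 1 = 3
By day 2: 2^3 - 1 = 7
By day 3: 2^4 - 1 = 15
By day 4: 2^5 - 1 = 31
By day 5: 2^6 - 1 = 63
By day 6: 2^7 - 1 = 127
By day 7: 2^8 - 1 = 255
By day 8: 2^9 - 1 = 511
By day 8: 511 surreal numbers.

511


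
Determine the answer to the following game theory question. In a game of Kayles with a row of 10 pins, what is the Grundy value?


Kayles: a move removes 1 or 2 adjacent pins from a contiguous row.
Removing pins from a row of k leaves two independent rows (a, b) with a + b = k - 1 (one pin) or a + b = k - 2 (two pins); an end removal gives a = 0.
By Sprague-Grundy, G(k) = mex{ G(a) XOR G(b) } over all these splits. G(0) = 0.
G(1): splits (0,0):0^0=0 -> mex({0}) = 1
G(2): splits (0,1):0^1=1 (0,0):0^0=0 -> mex({0, 1}) = 2
G(3): splits (0,2):0^2=2 (1,1):1^1=0 (0,1):0^1=1 -> mex({0, 1, 2}) = 3
G(4): splits (0,3):0^3=3 (1,2):1^2=3 (0,2):0^2=2 (1,1):1^1=0 -> mex({0, 2, 3}) = 1
G(5): splits (0,4):0^1=1 (1,3):1^3=2 (2,2):2^2=0 (0,3):0^3=3 (1,2):1^2=3 -> mex({0, 1, 2, 3}) = 4
G(6) = mex({0, 1, 2, 4}) = 3
G(7) = mex({0, 1, 3, 4, 5}) = 2
G(8) = mex({0, 2, 3, 5, 6}) = 1
G(9) = mex({0, 1, 2, 3, 6, 7}) = 4
G(10) = mex({0, 1, 3, 4, 5, 7}) = 2
Therefore G(10) = 2.

2


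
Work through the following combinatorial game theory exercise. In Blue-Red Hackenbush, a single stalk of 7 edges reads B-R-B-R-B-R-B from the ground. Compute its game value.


Edges (from ground): B-R-B-R-B-R-B
By Berlekamp's sign-expansion rule, a Blue-Red Hackenbush stalk has the value of the surreal number whose sign sequence is the edge sequence with B -> + and R -> -.
Sign sequence: +-+-+-+
Trace the sign expansion in the surreal number tree, starting from 0:
Edge 1: B (sign +) -> bounds (0, +inf), value = 1
Edge 2: R (sign -) -> bounds (0, 1), value = 1/2
Edge 3: B (sign +) -> bounds (1/2, 1), value = 3/4
Edge 4: R (sign -) -> bounds (1/2, 3/4), value = 5/8
Edge 5: B (sign +) -> bounds (5/8, 3/4), value = 11/16
Edge 6: R (sign -) -> bounds (5/8, 11/16), value = 21/32
Edge 7: B (sign +) -> bounds (21/32, 11/16), value = 43/64
Game value = 43/64

43/64


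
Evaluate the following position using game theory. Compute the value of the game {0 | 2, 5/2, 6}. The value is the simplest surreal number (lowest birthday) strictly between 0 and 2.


Left options: {0}, max = 0
Right options: {2, 5/2, 6}, min = 2
All options are numbers and max(Left) < min(Right), so by the simplicity theorem the value is the simplest (earliest-born) number strictly between 0 and 2.
The only integer strictly between 0 and 2 is 1.
No non-integer in the interval can be simpler: if x is a non-integer in the interval, then floor(x) or ceil(x) also lies in the interval (the interval contains an integer), and both are proper prefixes of x's sign expansion, i.e. born earlier. So the game value is 1.
Game value = 1

1


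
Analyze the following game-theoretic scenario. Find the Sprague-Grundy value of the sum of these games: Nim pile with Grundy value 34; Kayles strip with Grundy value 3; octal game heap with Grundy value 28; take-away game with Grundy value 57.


By the Sprague-Grundy theorem, the Grundy value of a sum of games is the XOR of individual Grundy values.
Nim pile: Grundy value = 34. Running XOR: 0 XOR 34 = 34
Kayles strip: Grundy value = 3. Running XOR: 34 XOR 3 = 33
octal game heap: Grundy value = 28. Running XOR: 33 XOR 28 = 61
take-away game: Grundy value = 57. Running XOR: 61 XOR 57 = 4
The combined Grundy value is 4.

4


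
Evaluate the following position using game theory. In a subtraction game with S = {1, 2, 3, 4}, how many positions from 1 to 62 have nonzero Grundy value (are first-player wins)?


Subtraction set S = {1, 2, 3, 4}, so G(n) = n mod 5.
G(n) = 0 when n is a multiple of 5.
Multiples of 5 in [1, 62]: 12
N-positions (nonzero Grundy) = 62 - 12 = 50

50


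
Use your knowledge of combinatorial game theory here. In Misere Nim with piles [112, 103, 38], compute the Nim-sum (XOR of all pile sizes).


We need the XOR (exclusive or) of all pile sizes.
After XOR-ing pile 1 (size 112): 0 XOR 112 = 112
After XOR-ing pile 2 (size 103): 112 XOR 103 = 23
After XOR-ing pile 3 (size 38): 23 XOR 38 = 49
The Nim-value of this position is 49.

49


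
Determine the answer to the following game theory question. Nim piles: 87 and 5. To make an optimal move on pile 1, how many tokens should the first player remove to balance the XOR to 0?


Piles: 87 and 5
Current XOR: 87 XOR 5 = 82 (non-zero, so this is an N-position).
To make the XOR zero, we need to find a move that balances the piles.
For pile 1 (size 87): target = 87 XOR 82 = 5
We reduce pile 1 from 87 to 5.
Tokens removed: 87 - 5 = 82
Verification: 5 XOR 5 = 0

82


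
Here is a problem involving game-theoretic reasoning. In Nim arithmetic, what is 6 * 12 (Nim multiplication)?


Nim multiplication is bilinear over XOR: (u XOR v) * w = (u*w) XOR (v*w).
So we split each operand into its bit components and XOR the pairwise Nim products.
6 = 2 + 4 (as XOR of powers of 2).
12 = 4 + 8 (as XOR of powers of 2).
Using the standard Nim-product table on single bits:
  2*2 = 3,   2*4 = 8,   2*8 = 12,
  4*4 = 6,   4*8 = 11,  8*8 = 13,
and  1*x = x (identity), k*l = l*k (commutative).
Pairwise Nim products:
  2 * 4 = 8
  2 * 8 = 12
  4 * 4 = 6
  4 * 8 = 11
XOR them: 8 XOR 12 XOR 6 XOR 11 = 9.
Result: 6 * 12 = 9 (in Nim).

9


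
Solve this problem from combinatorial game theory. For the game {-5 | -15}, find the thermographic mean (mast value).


Game = {-5 | -15}, a switch {a | b} with numbers a > b.
Its thermograph has left wall a - t and right wall b + t, which meet at t = (a - b)/2, where both equal (a + b)/2. So the mast (mean value) is at (a + b)/2.
Mean = (-5 + (-15))/2 = -20/2 = -10

-10


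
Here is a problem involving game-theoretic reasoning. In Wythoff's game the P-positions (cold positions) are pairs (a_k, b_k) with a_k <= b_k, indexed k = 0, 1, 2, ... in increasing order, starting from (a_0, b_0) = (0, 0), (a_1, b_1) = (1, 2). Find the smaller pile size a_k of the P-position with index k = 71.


By Wythoff's theorem, a_k = floor(k * phi) and b_k = floor(k * phi^2) = a_k + k, where phi = (1 + sqrt(5))/2 is the golden ratio.
phi = (1 + sqrt(5))/2 = 1.618034
k = 71
k * phi = 71 * 1.618034 = 114.880413
a_71 = floor(k * phi) = 114

114


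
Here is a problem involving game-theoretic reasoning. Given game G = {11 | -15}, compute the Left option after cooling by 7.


Original game: {11 | -15} (a switch {a | b} with a > b).
Cooling by t (for t below the temperature (a - b)/2 = 13) taxes each move by t: {a | b} cooled by t is {a - t | b + t}.
Cooling amount: t = 7
Cooled Left option: 11 - 7 = 4
Cooled Right option: -15 + 7 = -8
Cooled game: {4 | -8}
Left option = 4

4


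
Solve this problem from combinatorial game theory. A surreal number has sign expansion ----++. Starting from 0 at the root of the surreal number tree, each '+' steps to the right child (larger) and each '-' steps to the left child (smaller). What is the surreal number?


Sign expansion: ----++
Rule: track bounds (lo, hi), initially (-inf, +inf). On '+', the current value becomes lo and we move to the simplest number in (value, hi): value + 1 if hi = +inf, otherwise the midpoint (value + hi)/2. On '-', the current value becomes hi and we move to value - 1 if lo = -inf, otherwise the midpoint (lo + value)/2.
Start at 0.
Step 1: sign = -, move left. Bounds: (-inf, 0). Value = -1
Step 2: sign = -, move left. Bounds: (-inf, -1). Value = -2
Step 3: sign = -, move left. Bounds: (-inf, -2). Value = -3
Step 4: sign = -, move left. Bounds: (-inf, -3). Value = -4
Step 5: sign = +, move right. Bounds: (-4, -3). Value = -7/2
Step 6: sign = +, move right. Bounds: (-7/2, -3). Value = -13/4
The surreal number with sign expansion ----++ is -13/4.

-13/4


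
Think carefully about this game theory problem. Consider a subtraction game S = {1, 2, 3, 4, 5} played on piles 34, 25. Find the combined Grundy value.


Subtraction set: {1, 2, 3, 4, 5}
For this subtraction set, G(n) = n mod 6 (period = max + 1 = 6).
Pile 1 (size 34): G(34) = 34 mod 6 = 4
Pile 2 (size 25): G(25) = 25 mod 6 = 1
Total Grundy value = XOR of all: 4 XOR 1 = 5

5


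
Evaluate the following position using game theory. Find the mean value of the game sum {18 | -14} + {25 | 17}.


G1 = {18 | -14}, G2 = {25 | 17}
Each is a switch {a | b} with numbers a > b; its mean value is (a + b)/2, and mean value is additive over game sums: m(G1 + G2) = m(G1) + m(G2).
Mean of G1 = (18 + (-14))/2 = 4/2 = 2
Mean of G2 = (25 + (17))/2 = 42/2 = 21
Mean of G1 + G2 = 2 + 21 = 23

23


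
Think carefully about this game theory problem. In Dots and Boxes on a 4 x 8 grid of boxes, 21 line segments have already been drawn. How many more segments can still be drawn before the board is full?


Grid: 4 x 8 boxes, i.e. 5 rows and 9 columns of dots.
Horizontal edges: (rows + 1) * cols = 5 * 8 = 40
Vertical edges: rows * (cols + 1) = 4 * 9 = 36
Total edges: 40 + 36 = 76
Edges drawn: 21
Remaining: 76 - 21 = 55

55


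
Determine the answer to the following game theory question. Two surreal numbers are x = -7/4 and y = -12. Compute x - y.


x = -7/4, y = -12
Converting to common denominator: 4
x = -7/4, y = -48/4
x - y = -7/4 - -12 = 41/4

41/4


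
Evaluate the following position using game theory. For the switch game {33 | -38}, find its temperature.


The game is {33 | -38}, a switch {a | b} with numbers a > b.
Cooling {a | b} by t gives {a - t | b + t}, which stops being hot when a - t = b + t, i.e. at t = (a - b)/2. So the temperature of a switch is (a - b)/2.
Temperature = (Left option - Right option) / 2
= (33 - (-38)) / 2
= 71 / 2
= 71/2

71/2


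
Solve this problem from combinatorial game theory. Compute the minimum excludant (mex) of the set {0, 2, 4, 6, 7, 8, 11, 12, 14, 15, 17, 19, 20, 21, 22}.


Set = {0, 2, 4, 6, 7, 8, 11, 12, 14, 15, 17, 19, 20, 21, 22}
0 is in the set.
1 is NOT in the set. This is the mex.
mex = 1

1


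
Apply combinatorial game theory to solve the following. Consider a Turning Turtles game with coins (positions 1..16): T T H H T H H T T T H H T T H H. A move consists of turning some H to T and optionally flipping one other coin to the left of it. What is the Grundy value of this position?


Coins: T T H H T H H T T T H H T T H H
Key fact: a single head at position k behaves exactly like a Nim heap of size k (turning it to T and optionally flipping a coin at j < k corresponds to moving the heap from k to j, or to 0), and heads combine as a disjunctive sum (two heads at the same place would cancel, matching j XOR j = 0). So the Nim-value is the XOR of the 1-indexed positions of the heads.
Face-up positions (1-indexed): [3, 4, 6, 7, 11, 12, 15, 16]
XOR 0 with 3: 0 XOR 3 = 3
XOR 3 with 4: 3 XOR 4 = 7
XOR 7 with 6: 7 XOR 6 = 1
XOR 1 with 7: 1 XOR 7 = 6
XOR 6 with 11: 6 XOR 11 = 13
XOR 13 with 12: 13 XOR 12 = 1
XOR 1 with 15: 1 XOR 15 = 14
XOR 14 with 16: 14 XOR 16 = 30
Nim-value = 30

30


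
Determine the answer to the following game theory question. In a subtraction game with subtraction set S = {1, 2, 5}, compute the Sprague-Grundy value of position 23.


The subtraction set is S = {1, 2, 5}.
G(k) = mex{ G(k - s) : s in S, s <= k }. We compute iteratively: G(0) = 0.
G(1) = mex({0}) = 1
G(2) = mex({0, 1}) = 2
G(3) = mex({1, 2}) = 0
G(4) = mex({0, 2}) = 1
G(5) = mex({0, 1}) = 2
G(6) = mex({1, 2}) = 0
G(7) = mex({0, 2}) = 1
Observe that G(3)..G(7) = 0, 1, 2, 0, 1 repeats G(0)..G(4) = 0, 1, 2, 0, 1.
For k >= max(S) = 5, G(k) is determined by the previous 5 values G(k-5)..G(k-1); a window of 5 consecutive values has recurred shifted by 3, so by induction G(k + 3) = G(k) for all k >= 0: the sequence is periodic from the start with period 3.
One period: G(0..2) = 0, 1, 2.
23 mod 3 = 2, so G(23) = G(2) = 2.

2


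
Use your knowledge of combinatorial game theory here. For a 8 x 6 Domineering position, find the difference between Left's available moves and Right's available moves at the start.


Board is 8 x 6 (rows x cols).
Left (vertical) placements: (rows-1) * cols = 7 * 6 = 42
Right (horizontal) placements: rows * (cols-1) = 8 * 5 = 40
Advantage = Left - Right = 42 - 40 = 2

2


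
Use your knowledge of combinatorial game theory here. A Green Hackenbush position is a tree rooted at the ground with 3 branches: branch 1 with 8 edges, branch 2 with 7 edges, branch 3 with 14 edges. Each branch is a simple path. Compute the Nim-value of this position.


The tree has 3 branches from the ground vertex.
In Green Hackenbush, the Nim-value of a simple path of length k is k.
Branch 1: length 8, Nim-value = 8
Branch 2: length 7, Nim-value = 7
Branch 3: length 14, Nim-value = 14
Total Nim-value = XOR of all branch values:
0 XOR 8 = 8
8 XOR 7 = 15
15 XOR 14 = 1
Nim-value of the tree = 1

1


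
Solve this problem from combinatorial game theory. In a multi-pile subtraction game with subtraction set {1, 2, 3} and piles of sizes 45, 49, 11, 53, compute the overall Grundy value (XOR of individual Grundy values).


Subtraction set: {1, 2, 3}
For this subtraction set, G(n) = n mod 4 (period = max + 1 = 4).
Pile 1 (size 45): G(45) = 45 mod 4 = 1
Pile 2 (size 49): G(49) = 49 mod 4 = 1
Pile 3 (size 11): G(11) = 11 mod 4 = 3
Pile 4 (size 53): G(53) = 53 mod 4 = 1
Total Grundy value = XOR of all: 1 XOR 1 XOR 3 XOR 1 = 2

2


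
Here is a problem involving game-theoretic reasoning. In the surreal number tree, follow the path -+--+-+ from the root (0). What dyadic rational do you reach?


Sign expansion: -+--+-+
Rule: track bounds (lo, hi), initially (-inf, +inf). On '+', the current value becomes lo and we move to the simplest number in (value, hi): value + 1 if hi = +inf, otherwise the midpoint (value + hi)/2. On '-', the current value becomes hi and we move to value - 1 if lo = -inf, otherwise the midpoint (lo + value)/2.
Start at 0.
Step 1: sign = -, move left. Bounds: (-inf, 0). Value = -1
Step 2: sign = +, move right. Bounds: (-1, 0). Value = -1/2
Step 3: sign = -, move left. Bounds: (-1, -1/2). Value = -3/4
Step 4: sign = -, move left. Bounds: (-1, -3/4). Value = -7/8
Step 5: sign = +, move right. Bounds: (-7/8, -3/4). Value = -13/16
Step 6: sign = -, move left. Bounds: (-7/8, -13/16). Value = -27/32
Step 7: sign = +, move right. Bounds: (-27/32, -13/16). Value = -53/64
The surreal number with sign expansion -+--+-+ is -53/64.

-53/64


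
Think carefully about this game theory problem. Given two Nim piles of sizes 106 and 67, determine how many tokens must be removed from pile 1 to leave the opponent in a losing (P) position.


Piles: 106 and 67
Current XOR: 106 XOR 67 = 41 (non-zero, so this is an N-position).
To make the XOR zero, we need to find a move that balances the piles.
For pile 1 (size 106): target = 106 XOR 41 = 67
We reduce pile 1 from 106 to 67.
Tokens removed: 106 - 67 = 39
Verification: 67 XOR 67 = 0

39


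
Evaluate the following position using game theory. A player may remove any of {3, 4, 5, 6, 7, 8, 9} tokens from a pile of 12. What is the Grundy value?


The subtraction set is S = {3, 4, 5, 6, 7, 8, 9}.
G(k) = mex{ G(k - s) : s in S, s <= k }. We compute iteratively: G(0) = 0.
G(1) = mex({}) = 0
G(2) = mex({}) = 0
G(3) = mex({0}) = 1
G(4) = mex({0}) = 1
G(5) = mex({0}) = 1
G(6) = mex({0, 1}) = 2
G(7) = mex({0, 1}) = 2
G(8) = mex({0, 1}) = 2
G(9) = mex({0, 1, 2}) = 3
G(10) = mex({0, 1, 2}) = 3
G(11) = mex({0, 1, 2}) = 3
G(12) = mex({1, 2, 3}) = 0
Therefore G(12) = 0.

0


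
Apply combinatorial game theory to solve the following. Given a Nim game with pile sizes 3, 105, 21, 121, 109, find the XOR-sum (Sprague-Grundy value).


We need the XOR (exclusive or) of all pile sizes.
After XOR-ing pile 1 (size 3): 0 XOR 3 = 3
After XOR-ing pile 2 (size 105): 3 XOR 105 = 106
After XOR-ing pile 3 (size 21): 106 XOR 21 = 127
After XOR-ing pile 4 (size 121): 127 XOR 121 = 6
After XOR-ing pile 5 (size 109): 6 XOR 109 = 107
The Nim-value of this position is 107.

107


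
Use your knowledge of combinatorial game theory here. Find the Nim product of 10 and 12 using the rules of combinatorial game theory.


Nim multiplication is bilinear over XOR: (u XOR v) * w = (u*w) XOR (v*w).
So we split each operand into its bit components and XOR the pairwise Nim products.
10 = 2 + 8 (as XOR of powers of 2).
12 = 4 + 8 (as XOR of powers of 2).
Using the standard Nim-product table on single bits:
  2*2 = 3,   2*4 = 8,   2*8 = 12,
  4*4 = 6,   4*8 = 11,  8*8 = 13,
and  1*x = x (identity), k*l = l*k (commutative).
Pairwise Nim products:
  2 * 4 = 8
  2 * 8 = 12
  8 * 4 = 11
  8 * 8 = 13
XOR them: 8 XOR 12 XOR 11 XOR 13 = 2.
Result: 10 * 12 = 2 (in Nim).

2


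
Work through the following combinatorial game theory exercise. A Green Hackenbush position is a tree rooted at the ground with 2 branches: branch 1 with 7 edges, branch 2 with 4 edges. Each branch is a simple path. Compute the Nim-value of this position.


The tree has 2 branches from the ground vertex.
In Green Hackenbush, the Nim-value of a simple path of length k is k.
Branch 1: length 7, Nim-value = 7
Branch 2: length 4, Nim-value = 4
Total Nim-value = XOR of all branch values:
0 XOR 7 = 7
7 XOR 4 = 3
Nim-value of the tree = 3

3


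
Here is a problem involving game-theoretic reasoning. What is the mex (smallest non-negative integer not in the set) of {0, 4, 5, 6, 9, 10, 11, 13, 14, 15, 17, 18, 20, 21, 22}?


Set = {0, 4, 5, 6, 9, 10, 11, 13, 14, 15, 17, 18, 20, 21, 22}
0 is in the set.
1 is NOT in the set. This is the mex.
mex = 1

1


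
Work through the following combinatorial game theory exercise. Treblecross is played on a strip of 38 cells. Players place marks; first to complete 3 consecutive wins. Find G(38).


Treblecross: place X on empty cells; 3-in-a-row wins.
Playing within two cells of an existing X lets the opponent win at once, so sensible play treats the cells i-2..i+2 around each X as dead. The player left with no safe cell loses, so this is a normal-play take-away game on strips of safe cells.
Placing X at cell i (0-indexed) of a strip of k safe cells leaves independent strips of sizes max(0, i-2) and max(0, k-i-3). Hence G(k) = mex{ G(max(0,i-2)) XOR G(max(0,k-i-3)) : 0 <= i < k }, with G(0) = 0.
G(1): splits (0,0):0^0=0 -> mex({0}) = 1
G(2): splits (0,0):0^0=0 -> mex({0}) = 1
G(3): splits (0,0):0^0=0 -> mex({0}) = 1
G(4): splits (0,1):0^1=1 (0,0):0^0=0 -> mex({0, 1}) = 2
G(5): splits (0,2):0^1=1 (0,1):0^1=1 (0,0):0^0=0 -> mex({0, 1}) = 2
G(6) = mex({1}) = 0
G(7) = mex({0, 1, 2}) = 3
G(8) = mex({0, 1, 2}) = 3
G(9) = mex({0, 2}) = 1
G(10) = mex({0, 2, 3}) = 1
G(11) = mex({0, 3}) = 1
G(12) = mex({1, 3}) = 0
G(13) = mex({0, 1, 2, 3}) = 4
G(14) = mex({0, 1, 2}) = 3
G(15) = mex({0, 1, 2}) = 3
G(16) = mex({0, 1, 2, 4}) = 3
G(17) = mex({0, 1, 3, 4}) = 2
G(18) = mex({0, 1, 3, 4}) = 2
G(19) = mex({0, 1, 3, 5}) = 2
G(20) = mex({0, 1, 2, 3, 5}) = 4
G(21) = mex({0, 1, 2, 3, 5}) = 4
G(22) = mex({1, 2, 6}) = 0
G(23) = mex({0, 1, 2, 3, 4, 6}) = 5
G(24) = mex({0, 1, 2, 3, 4}) = 5
G(25) = mex({0, 1, 3, 4, 7}) = 2
G(26) = mex({0, 1, 3, 4, 5, 7}) = 2
G(27) = mex({0, 1, 3, 5}) = 2
G(28) = mex({0, 1, 2, 5}) = 3
G(29) = mex({0, 1, 2, 4, 5, 6}) = 3
G(30) = mex({1, 2, 4, 6}) = 0
G(31) = mex({0, 1, 2, 3, 4, 6}) = 5
G(32) = mex({1, 2, 3, 4, 7}) = 0
G(33) = mex({0, 3, 7}) = 1
G(34) = mex({0, 2, 3, 5, 7}) = 1
G(35) = mex({0, 2, 3, 5, 6}) = 1
G(36) = mex({0, 1, 2, 5, 6}) = 3
G(37) = mex({0, 1, 2, 4, 5, 6}) = 3
G(38) = mex({0, 1, 2, 4}) = 3
Therefore G(38) = 3.

3


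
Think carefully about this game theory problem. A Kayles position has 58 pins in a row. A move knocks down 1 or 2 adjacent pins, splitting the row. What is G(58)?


Kayles: a move removes 1 or 2 adjacent pins from a contiguous row.
Removing pins from a row of k leaves two independent rows (a, b) with a + b = k - 1 (one pin) or a + b = k - 2 (two pins); an end removal gives a = 0.
By Sprague-Grundy, G(k) = mex{ G(a) XOR G(b) } over all these splits. G(0) = 0.
G(1): splits (0,0):0^0=0 -> mex({0}) = 1
G(2): splits (0,1):0^1=1 (0,0):0^0=0 -> mex({0, 1}) = 2
G(3): splits (0,2):0^2=2 (1,1):1^1=0 (0,1):0^1=1 -> mex({0, 1, 2}) = 3
G(4): splits (0,3):0^3=3 (1,2):1^2=3 (0,2):0^2=2 (1,1):1^1=0 -> mex({0, 2, 3}) = 1
G(5): splits (0,4):0^1=1 (1,3):1^3=2 (2,2):2^2=0 (0,3):0^3=3 (1,2):1^2=3 -> mex({0, 1, 2, 3}) = 4
G(6) = mex({0, 1, 2, 4}) = 3
G(7) = mex({0, 1, 3, 4, 5}) = 2
G(8) = mex({0, 2, 3, 5, 6}) = 1
G(9) = mex({0, 1, 2, 3, 6, 7}) = 4
G(10) = mex({0, 1, 3, 4, 5, 7}) = 2
G(11) = mex({0, 1, 2, 3, 4, 5}) = 6
G(12) = mex({0, 1, 2, 3, 5, 6, 7}) = 4
G(13) = mex({0, 2, 3, 4, 6, 7}) = 1
G(14) = mex({0, 1, 4, 5, 6, 7}) = 2
G(15) = mex({0, 1, 2, 3, 4, 5, 6}) = 7
G(16) = mex({0, 2, 3, 5, 6, 7}) = 1
G(17) = mex({0, 1, 2, 3, 5, 6, 7}) = 4
G(18) = mex({0, 1, 2, 4, 5, 6}) = 3
G(19) = mex({0, 1, 3, 4, 5, 7}) = 2
G(20) = mex({0, 2, 3, 4, 5, 6, 7}) = 1
G(21) = mex({0, 1, 2, 3, 5, 6, 7}) = 4
G(22) = mex({0, 1, 2, 3, 4, 5, 7}) = 6
G(23) = mex({0, 1, 2, 3, 4, 5, 6}) = 7
G(24) = mex({0, 1, 2, 3, 5, 6, 7}) = 4
G(25) = mex({0, 2, 3, 4, 6, 7}) = 1
G(26) = mex({0, 1, 3, 4, 5, 6, 7}) = 2
G(27) = mex({0, 1, 2, 3, 4, 5, 6, 7}) = 8
G(28) = mex({0, 1, 2, 3, 4, 6, 7, 8}) = 5
G(29) = mex({0, 1, 2, 3, 5, 6, 7, 8, 9}) = 4
G(30) = mex({0, 1, 2, 3, 4, 5, 6, 9, 10}) = 7
G(31) = mex({0, 1, 3, 4, 5, 7, 10, 11}) = 2
G(32) = mex({0, 2, 3, 4, 5, 6, 7, 9, 11}) = 1
G(33) = mex({0, 1, 2, 3, 4, 5, 6, 7, 9, 12}) = 8
G(34) = mex({0, 1, 2, 3, 4, 5, 7, 8, 11, 12}) = 6
G(35) = mex({0, 1, 2, 3, 4, 5, 6, 8, 9, 10, 11}) = 7
G(36) = mex({0, 1, 2, 3, 5, 6, 7, 9, 10}) = 4
G(37) = mex({0, 2, 3, 4, 6, 7, 9, 10, 11, 12}) = 1
G(38) = mex({0, 1, 3, 4, 5, 6, 7, 9, 10, 11, 12}) = 2
G(39) = mex({0, 1, 2, 4, 5, 6, 7, 9, 10, 12, 14}) = 3
G(40) = mex({0, 2, 3, 4, 6, 7, 11, 12, 14}) = 1
G(41) = mex({0, 1, 2, 3, 5, 6, 7, 9, 10, 11, 12}) = 4
G(42) = mex({0, 1, 2, 3, 4, 5, 6, 9, 10}) = 7
G(43) = mex({0, 1, 3, 4, 5, 7, 9, 10, 12, 15}) = 2
G(44) = mex({0, 2, 3, 4, 5, 6, 7, 9, 10, 12, 15}) = 1
G(45) = mex({0, 1, 2, 3, 4, 5, 6, 7, 9, 10, 12, 14}) = 8
G(46) = mex({0, 1, 3, 4, 5, 7, 8, 11, 12, 14}) = 2
G(47) = mex({0, 1, 2, 3, 4, 5, 6, 8, 9, 10, 11, 12}) = 7
G(48) = mex({0, 1, 2, 3, 5, 6, 7, 9, 10}) = 4
G(49) = mex({0, 2, 3, 4, 6, 7, 9, 10, 11, 12, 15}) = 1
G(50) = mex({0, 1, 4, 5, 6, 7, 9, 11, 12, 14, 15}) = 2
G(51) = mex({0, 1, 2, 3, 4, 5, 6, 7, 9, 12, 14, 15}) = 8
G(52) = mex({0, 2, 3, 4, 5, 6, 7, 8, 11, 12, 15}) = 1
G(53) = mex({0, 1, 2, 3, 5, 6, 7, 8, 9, 10, 11, 12}) = 4
G(54) = mex({0, 1, 2, 3, 4, 5, 6, 9, 10}) = 7
G(55) = mex({0, 1, 3, 4, 5, 7, 9, 10, 11, 12}) = 2
G(56) = mex({0, 2, 3, 4, 5, 6, 7, 9, 10, 11, 12, 13, 14}) = 1
G(57) = mex({0, 1, 2, 3, 5, 6, 7, 9, 10, 12, 13, 14, 15}) = 4
G(58) = mex({0, 1, 3, 4, 5, 7, 11, 12, 14, 15}) = 2
Therefore G(58) = 2.

2


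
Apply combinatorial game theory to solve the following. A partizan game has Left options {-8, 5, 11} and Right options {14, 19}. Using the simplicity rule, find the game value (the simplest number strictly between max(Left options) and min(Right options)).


Left options: {-8, 5, 11}, max = 11
Right options: {14, 19}, min = 14
All options are numbers and max(Left) < min(Right), so by the simplicity theorem the value is the simplest (earliest-born) number strictly between 11 and 14.
Integers 12 through 13 all lie strictly between 11 and 14.
Among integers, the simplest (lowest birthday = smallest |n|; 0 is born on day 0, +-n on day n) is 12.
No non-integer in the interval can be simpler: if x is a non-integer in the interval, then floor(x) or ceil(x) also lies in the interval (the interval contains an integer), and both are proper prefixes of x's sign expansion, i.e. born earlier. So the game value is 12.
Game value = 12

12


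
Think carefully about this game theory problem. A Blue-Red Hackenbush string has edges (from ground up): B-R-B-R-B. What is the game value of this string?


Edges (from ground): B-R-B-R-B
By Berlekamp's sign-expansion rule, a Blue-Red Hackenbush stalk has the value of the surreal number whose sign sequence is the edge sequence with B -> + and R -> -.
Sign sequence: +-+-+
Trace the sign expansion in the surreal number tree, starting from 0:
Edge 1: B (sign +) -> bounds (0, +inf), value = 1
Edge 2: R (sign -) -> bounds (0, 1), value = 1/2
Edge 3: B (sign +) -> bounds (1/2, 1), value = 3/4
Edge 4: R (sign -) -> bounds (1/2, 3/4), value = 5/8
Edge 5: B (sign +) -> bounds (5/8, 3/4), value = 11/16
Game value = 11/16

11/16


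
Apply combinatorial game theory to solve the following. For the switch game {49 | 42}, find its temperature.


The game is {49 | 42}, a switch {a | b} with numbers a > b.
Cooling {a | b} by t gives {a - t | b + t}, which stops being hot when a - t = b + t, i.e. at t = (a - b)/2. So the temperature of a switch is (a - b)/2.
Temperature = (Left option - Right option) / 2
= (49 - (42)) / 2
= 7 / 2
= 7/2

7/2


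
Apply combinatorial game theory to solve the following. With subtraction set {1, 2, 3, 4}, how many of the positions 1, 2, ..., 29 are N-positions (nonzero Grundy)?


Subtraction set S = {1, 2, 3, 4}, so G(n) = n mod 5.
G(n) = 0 when n is a multiple of 5.
Multiples of 5 in [1, 29]: 5
N-positions (nonzero Grundy) = 29 - 5 = 24

24


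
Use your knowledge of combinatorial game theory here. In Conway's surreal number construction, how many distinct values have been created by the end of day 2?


Day 0: {|} = 0 is born. Count = 1.
Day n: the number of surreal numbers born by day n is 2^(n+1) - 1.
By day 0: 2^1 - 1 = 1
By day 1: 2^2 - 1 = 3
By day 2: 2^3 - 1 = 7
By day 2: 7 surreal numbers.

7


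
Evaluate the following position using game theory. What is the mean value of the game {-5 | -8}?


Game = {-5 | -8}, a switch {a | b} with numbers a > b.
Its thermograph has left wall a - t and right wall b + t, which meet at t = (a - b)/2, where both equal (a + b)/2. So the mast (mean value) is at (a + b)/2.
Mean = (-5 + (-8))/2 = -13/2 = -13/2

-13/2


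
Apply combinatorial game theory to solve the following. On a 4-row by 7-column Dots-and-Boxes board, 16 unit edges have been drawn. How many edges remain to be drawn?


Grid: 4 x 7 boxes, i.e. 5 rows and 8 columns of dots.
Horizontal edges: (rows + 1) * cols = 5 * 7 = 35
Vertical edges: rows * (cols + 1) = 4 * 8 = 32
Total edges: 35 + 32 = 67
Edges drawn: 16
Remaining: 67 - 16 = 51

51


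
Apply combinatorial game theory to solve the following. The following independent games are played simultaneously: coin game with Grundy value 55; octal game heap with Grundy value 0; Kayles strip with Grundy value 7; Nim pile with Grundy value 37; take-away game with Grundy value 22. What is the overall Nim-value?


By the Sprague-Grundy theorem, the Grundy value of a sum of games is the XOR of individual Grundy values.
coin game: Grundy value = 55. Running XOR: 0 XOR 55 = 55
octal game heap: Grundy value = 0. Running XOR: 55 XOR 0 = 55
Kayles strip: Grundy value = 7. Running XOR: 55 XOR 7 = 48
Nim pile: Grundy value = 37. Running XOR: 48 XOR 37 = 21
take-away game: Grundy value = 22. Running XOR: 21 XOR 22 = 3
The combined Grundy value is 3.

3


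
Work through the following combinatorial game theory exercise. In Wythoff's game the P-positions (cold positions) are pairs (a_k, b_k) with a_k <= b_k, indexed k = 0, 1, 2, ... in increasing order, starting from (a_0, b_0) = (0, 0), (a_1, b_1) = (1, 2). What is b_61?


By Wythoff's theorem, a_k = floor(k * phi) and b_k = floor(k * phi^2) = a_k + k, where phi = (1 + sqrt(5))/2 is the golden ratio.
phi = (1 + sqrt(5))/2 = 1.618034
phi^2 = phi + 1 = 2.618034
k = 61
k * phi^2 = 61 * 2.618034 = 159.700073
b_61 = floor(k * phi^2) = 159 (check: a_61 + k = 98 + 61 = 159)

159


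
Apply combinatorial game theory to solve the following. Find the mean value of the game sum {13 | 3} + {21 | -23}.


G1 = {13 | 3}, G2 = {21 | -23}
Each is a switch {a | b} with numbers a > b; its mean value is (a + b)/2, and mean value is additive over game sums: m(G1 + G2) = m(G1) + m(G2).
Mean of G1 = (13 + (3))/2 = 16/2 = 8
Mean of G2 = (21 + (-23))/2 = -2/2 = -1
Mean of G1 + G2 = 8 + -1 = 7

7


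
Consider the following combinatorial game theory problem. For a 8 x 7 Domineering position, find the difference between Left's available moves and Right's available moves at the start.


Board is 8 x 7 (rows x cols).
Left (vertical) placements: (rows-1) * cols = 7 * 7 = 49
Right (horizontal) placements: rows * (cols-1) = 8 * 6 = 48
Advantage = Left - Right = 49 - 48 = 1

1


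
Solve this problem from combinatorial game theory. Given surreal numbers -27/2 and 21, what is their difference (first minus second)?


x = -27/2, y = 21
Converting to common denominator: 2
x = -27/2, y = 42/2
x - y = -27/2 - 21 = -69/2

-69/2


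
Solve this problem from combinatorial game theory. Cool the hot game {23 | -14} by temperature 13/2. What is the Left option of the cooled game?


Original game: {23 | -14} (a switch {a | b} with a > b).
Cooling by t (for t below the temperature (a - b)/2 = 37/2) taxes each move by t: {a | b} cooled by t is {a - t | b + t}.
Cooling amount: t = 13/2
Cooled Left option: 23 - 13/2 = 33/2
Cooled Right option: -14 + 13/2 = -15/2
Cooled game: {33/2 | -15/2}
Left option = 33/2

33/2


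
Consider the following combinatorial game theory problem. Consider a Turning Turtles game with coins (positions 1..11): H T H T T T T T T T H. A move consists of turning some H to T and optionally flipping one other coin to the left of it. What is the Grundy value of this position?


Coins: H T H T T T T T T T H
Key fact: a single head at position k behaves exactly like a Nim heap of size k (turning it to T and optionally flipping a coin at j < k corresponds to moving the heap from k to j, or to 0), and heads combine as a disjunctive sum (two heads at the same place would cancel, matching j XOR j = 0). So the Nim-value is the XOR of the 1-indexed positions of the heads.
Face-up positions (1-indexed): [1, 3, 11]
XOR 0 with 1: 0 XOR 1 = 1
XOR 1 with 3: 1 XOR 3 = 2
XOR 2 with 11: 2 XOR 11 = 9
Nim-value = 9

9


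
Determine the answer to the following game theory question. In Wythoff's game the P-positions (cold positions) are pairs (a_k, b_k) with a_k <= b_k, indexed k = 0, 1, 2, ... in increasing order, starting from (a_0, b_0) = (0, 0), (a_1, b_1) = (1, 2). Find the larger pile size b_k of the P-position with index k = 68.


By Wythoff's theorem, a_k = floor(k * phi) and b_k = floor(k * phi^2) = a_k + k, where phi = (1 + sqrt(5))/2 is the golden ratio.
phi = (1 + sqrt(5))/2 = 1.618034
phi^2 = phi + 1 = 2.618034
k = 68
k * phi^2 = 68 * 2.618034 = 178.026311
b_68 = floor(k * phi^2) = 178 (check: a_68 + k = 110 + 68 = 178)

178


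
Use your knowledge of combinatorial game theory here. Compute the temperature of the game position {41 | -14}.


The game is {41 | -14}, a switch {a | b} with numbers a > b.
Cooling {a | b} by t gives {a - t | b + t}, which stops being hot when a - t = b + t, i.e. at t = (a - b)/2. So the temperature of a switch is (a - b)/2.
Temperature = (Left option - Right option) / 2
= (41 - (-14)) / 2
= 55 / 2
= 55/2

55/2


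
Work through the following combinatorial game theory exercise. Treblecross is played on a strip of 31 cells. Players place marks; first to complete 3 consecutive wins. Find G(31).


Treblecross: place X on empty cells; 3-in-a-row wins.
Playing within two cells of an existing X lets the opponent win at once, so sensible play treats the cells i-2..i+2 around each X as dead. The player left with no safe cell loses, so this is a normal-play take-away game on strips of safe cells.
Placing X at cell i (0-indexed) of a strip of k safe cells leaves independent strips of sizes max(0, i-2) and max(0, k-i-3). Hence G(k) = mex{ G(max(0,i-2)) XOR G(max(0,k-i-3)) : 0 <= i < k }, with G(0) = 0.
G(1): splits (0,0):0^0=0 -> mex({0}) = 1
G(2): splits (0,0):0^0=0 -> mex({0}) = 1
G(3): splits (0,0):0^0=0 -> mex({0}) = 1
G(4): splits (0,1):0^1=1 (0,0):0^0=0 -> mex({0, 1}) = 2
G(5): splits (0,2):0^1=1 (0,1):0^1=1 (0,0):0^0=0 -> mex({0, 1}) = 2
G(6) = mex({1}) = 0
G(7) = mex({0, 1, 2}) = 3
G(8) = mex({0, 1, 2}) = 3
G(9) = mex({0, 2}) = 1
G(10) = mex({0, 2, 3}) = 1
G(11) = mex({0, 3}) = 1
G(12) = mex({1, 3}) = 0
G(13) = mex({0, 1, 2, 3}) = 4
G(14) = mex({0, 1, 2}) = 3
G(15) = mex({0, 1, 2}) = 3
G(16) = mex({0, 1, 2, 4}) = 3
G(17) = mex({0, 1, 3, 4}) = 2
G(18) = mex({0, 1, 3, 4}) = 2
G(19) = mex({0, 1, 3, 5}) = 2
G(20) = mex({0, 1, 2, 3, 5}) = 4
G(21) = mex({0, 1, 2, 3, 5}) = 4
G(22) = mex({1, 2, 6}) = 0
G(23) = mex({0, 1, 2, 3, 4, 6}) = 5
G(24) = mex({0, 1, 2, 3, 4}) = 5
G(25) = mex({0, 1, 3, 4, 7}) = 2
G(26) = mex({0, 1, 3, 4, 5, 7}) = 2
G(27) = mex({0, 1, 3, 5}) = 2
G(28) = mex({0, 1, 2, 5}) = 3
G(29) = mex({0, 1, 2, 4, 5, 6}) = 3
G(30) = mex({1, 2, 4, 6}) = 0
G(31) = mex({0, 1, 2, 3, 4, 6}) = 5
Therefore G(31) = 5.

5


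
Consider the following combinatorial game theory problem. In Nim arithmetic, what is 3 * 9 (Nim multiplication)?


Nim multiplication is bilinear over XOR: (u XOR v) * w = (u*w) XOR (v*w).
So we split each operand into its bit components and XOR the pairwise Nim products.
3 = 1 + 2 (as XOR of powers of 2).
9 = 1 + 8 (as XOR of powers of 2).
Using the standard Nim-product table on single bits:
  2*2 = 3,   2*4 = 8,   2*8 = 12,
  4*4 = 6,   4*8 = 11,  8*8 = 13,
and  1*x = x (identity), k*l = l*k (commutative).
Pairwise Nim products:
  1 * 1 = 1
  1 * 8 = 8
  2 * 1 = 2
  2 * 8 = 12
XOR them: 1 XOR 8 XOR 2 XOR 12 = 7.
Result: 3 * 9 = 7 (in Nim).

7


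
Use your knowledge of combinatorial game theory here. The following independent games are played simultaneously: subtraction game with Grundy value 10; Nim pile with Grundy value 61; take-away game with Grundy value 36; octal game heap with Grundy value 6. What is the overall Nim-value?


By the Sprague-Grundy theorem, the Grundy value of a sum of games is the XOR of individual Grundy values.
subtraction game: Grundy value = 10. Running XOR: 0 XOR 10 = 10
Nim pile: Grundy value = 61. Running XOR: 10 XOR 61 = 55
take-away game: Grundy value = 36. Running XOR: 55 XOR 36 = 19
octal game heap: Grundy value = 6. Running XOR: 19 XOR 6 = 21
The combined Grundy value is 21.

21


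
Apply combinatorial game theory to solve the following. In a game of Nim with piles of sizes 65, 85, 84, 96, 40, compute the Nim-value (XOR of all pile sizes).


We need the XOR (exclusive or) of all pile sizes.
After XOR-ing pile 1 (size 65): 0 XOR 65 = 65
After XOR-ing pile 2 (size 85): 65 XOR 85 = 20
After XOR-ing pile 3 (size 84): 20 XOR 84 = 64
After XOR-ing pile 4 (size 96): 64 XOR 96 = 32
After XOR-ing pile 5 (size 40): 32 XOR 40 = 8
The Nim-value of this position is 8.

8


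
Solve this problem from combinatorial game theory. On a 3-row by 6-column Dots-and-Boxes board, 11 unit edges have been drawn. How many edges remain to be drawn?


Grid: 3 x 6 boxes, i.e. 4 rows and 7 columns of dots.
Horizontal edges: (rows + 1) * cols = 4 * 6 = 24
Vertical edges: rows * (cols + 1) = 3 * 7 = 21
Total edges: 24 + 21 = 45
Edges drawn: 11
Remaining: 45 - 11 = 34

34


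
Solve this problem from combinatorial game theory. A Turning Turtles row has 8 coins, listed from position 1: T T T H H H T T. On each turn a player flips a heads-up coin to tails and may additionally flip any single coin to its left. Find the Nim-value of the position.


Coins: T T T H H H T T
Key fact: a single head at position k behaves exactly like a Nim heap of size k (turning it to T and optionally flipping a coin at j < k corresponds to moving the heap from k to j, or to 0), and heads combine as a disjunctive sum (two heads at the same place would cancel, matching j XOR j = 0). So the Nim-value is the XOR of the 1-indexed positions of the heads.
Face-up positions (1-indexed): [4, 5, 6]
XOR 0 with 4: 0 XOR 4 = 4
XOR 4 with 5: 4 XOR 5 = 1
XOR 1 with 6: 1 XOR 6 = 7
Nim-value = 7

7


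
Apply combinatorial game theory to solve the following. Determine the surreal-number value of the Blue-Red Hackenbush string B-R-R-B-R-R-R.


Edges (from ground): B-R-R-B-R-R-R
By Berlekamp's sign-expansion rule, a Blue-Red Hackenbush stalk has the value of the surreal number whose sign sequence is the edge sequence with B -> + and R -> -.
Sign sequence: +--+---
Trace the sign expansion in the surreal number tree, starting from 0:
Edge 1: B (sign +) -> bounds (0, +inf), value = 1
Edge 2: R (sign -) -> bounds (0, 1), value = 1/2
Edge 3: R (sign -) -> bounds (0, 1/2), value = 1/4
Edge 4: B (sign +) -> bounds (1/4, 1/2), value = 3/8
Edge 5: R (sign -) -> bounds (1/4, 3/8), value = 5/16
Edge 6: R (sign -) -> bounds (1/4, 5/16), value = 9/32
Edge 7: R (sign -) -> bounds (1/4, 9/32), value = 17/64
Game value = 17/64

17/64


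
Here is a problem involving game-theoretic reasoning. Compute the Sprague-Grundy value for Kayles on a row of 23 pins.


Kayles: a move removes 1 or 2 adjacent pins from a contiguous row.
Removing pins from a row of k leaves two independent rows (a, b) with a + b = k - 1 (one pin) or a + b = k - 2 (two pins); an end removal gives a = 0.
By Sprague-Grundy, G(k) = mex{ G(a) XOR G(b) } over all these splits. G(0) = 0.
G(1): splits (0,0):0^0=0 -> mex({0}) = 1
G(2): splits (0,1):0^1=1 (0,0):0^0=0 -> mex({0, 1}) = 2
G(3): splits (0,2):0^2=2 (1,1):1^1=0 (0,1):0^1=1 -> mex({0, 1, 2}) = 3
G(4): splits (0,3):0^3=3 (1,2):1^2=3 (0,2):0^2=2 (1,1):1^1=0 -> mex({0, 2, 3}) = 1
G(5): splits (0,4):0^1=1 (1,3):1^3=2 (2,2):2^2=0 (0,3):0^3=3 (1,2):1^2=3 -> mex({0, 1, 2, 3}) = 4
G(6) = mex({0, 1, 2, 4}) = 3
G(7) = mex({0, 1, 3, 4, 5}) = 2
G(8) = mex({0, 2, 3, 5, 6}) = 1
G(9) = mex({0, 1, 2, 3, 6, 7}) = 4
G(10) = mex({0, 1, 3, 4, 5, 7}) = 2
G(11) = mex({0, 1, 2, 3, 4, 5}) = 6
G(12) = mex({0, 1, 2, 3, 5, 6, 7}) = 4
G(13) = mex({0, 2, 3, 4, 6, 7}) = 1
G(14) = mex({0, 1, 4, 5, 6, 7}) = 2
G(15) = mex({0, 1, 2, 3, 4, 5, 6}) = 7
G(16) = mex({0, 2, 3, 5, 6, 7}) = 1
G(17) = mex({0, 1, 2, 3, 5, 6, 7}) = 4
G(18) = mex({0, 1, 2, 4, 5, 6}) = 3
G(19) = mex({0, 1, 3, 4, 5, 7}) = 2
G(20) = mex({0, 2, 3, 4, 5, 6, 7}) = 1
G(21) = mex({0, 1, 2, 3, 5, 6, 7}) = 4
G(22) = mex({0, 1, 2, 3, 4, 5, 7}) = 6
G(23) = mex({0, 1, 2, 3, 4, 5, 6}) = 7
Therefore G(23) = 7.

7


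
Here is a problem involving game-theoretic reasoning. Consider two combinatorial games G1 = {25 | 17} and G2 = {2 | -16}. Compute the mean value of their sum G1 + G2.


G1 = {25 | 17}, G2 = {2 | -16}
Each is a switch {a | b} with numbers a > b; its mean value is (a + b)/2, and mean value is additive over game sums: m(G1 + G2) = m(G1) + m(G2).
Mean of G1 = (25 + (17))/2 = 42/2 = 21
Mean of G2 = (2 + (-16))/2 = -14/2 = -7
Mean of G1 + G2 = 21 + -7 = 14

14


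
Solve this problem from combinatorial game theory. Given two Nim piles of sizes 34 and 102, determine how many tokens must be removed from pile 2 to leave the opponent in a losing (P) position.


Piles: 34 and 102
Current XOR: 34 XOR 102 = 68 (non-zero, so this is an N-position).
To make the XOR zero, we need to find a move that balances the piles.
For pile 2 (size 102): target = 102 XOR 68 = 34
We reduce pile 2 from 102 to 34.
Tokens removed: 102 - 34 = 68
Verification: 34 XOR 34 = 0

68


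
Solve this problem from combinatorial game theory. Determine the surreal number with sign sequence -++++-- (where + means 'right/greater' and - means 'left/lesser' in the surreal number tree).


Sign expansion: -++++--
Rule: track bounds (lo, hi), initially (-inf, +inf). On '+', the current value becomes lo and we move to the simplest number in (value, hi): value + 1 if hi = +inf, otherwise the midpoint (value + hi)/2. On '-', the current value becomes hi and we move to value - 1 if lo = -inf, otherwise the midpoint (lo + value)/2.
Start at 0.
Step 1: sign = -, move left. Bounds: (-inf, 0). Value = -1
Step 2: sign = +, move right. Bounds: (-1, 0). Value = -1/2
Step 3: sign = +, move right. Bounds: (-1/2, 0). Value = -1/4
Step 4: sign = +, move right. Bounds: (-1/4, 0). Value = -1/8
Step 5: sign = +, move right. Bounds: (-1/8, 0). Value = -1/16
Step 6: sign = -, move left. Bounds: (-1/8, -1/16). Value = -3/32
Step 7: sign = -, move left. Bounds: (-1/8, -3/32). Value = -7/64
The surreal number with sign expansion -++++-- is -7/64.

-7/64
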